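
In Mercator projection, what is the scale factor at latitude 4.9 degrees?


SF = 1 / cos(4.9) = 1 / 0.996345 = 1.004

1.004


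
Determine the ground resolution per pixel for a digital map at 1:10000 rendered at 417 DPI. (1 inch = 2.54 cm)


pixel_cm = 2.54 / 417 ≈ 0.006091 cm
ground = pixel_cm * 10000 / 100 = 2.54 * 10000 / (417 * 100) = 25400 / 41700 ≈ 0.61 m

0.61 m


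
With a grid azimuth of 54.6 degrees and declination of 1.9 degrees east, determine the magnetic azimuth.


magnetic azimuth = grid azimuth - declination (east +ve)
mag_az = 54.6 - 1.9 = 52.7 degrees

52.7 degrees


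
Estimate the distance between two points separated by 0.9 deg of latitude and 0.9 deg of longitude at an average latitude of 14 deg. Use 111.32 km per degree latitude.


dlat_km = 0.9 * 111.32 = 100.188
dlon_km = 0.9 * 111.32 * cos(14) ≈ 97.212
dist = sqrt(100.188^2 + 97.212^2) ≈ 139.6 km

139.6 km


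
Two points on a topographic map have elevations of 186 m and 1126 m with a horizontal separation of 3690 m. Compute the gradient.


gradient = (1126 - 186) / 3690 = 940 / 3690 = 0.2547

0.2547


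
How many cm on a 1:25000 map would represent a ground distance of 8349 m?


map_cm = 8349 * 100 / 25000 = 33.396 cm ≈ 33.4 cm

33.4 cm


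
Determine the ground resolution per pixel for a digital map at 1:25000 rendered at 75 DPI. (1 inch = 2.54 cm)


pixel_cm = 2.54 / 75 ≈ 0.033867 cm
ground = pixel_cm * 25000 / 100 = 2.54 * 25000 / (75 * 100) = 63500 / 7500 ≈ 8.47 m

8.47 m


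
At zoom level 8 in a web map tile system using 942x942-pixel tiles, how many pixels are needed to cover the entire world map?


tiles per axis = 2^8 = 256
total tiles = 256^2 = 65536
pixels per axis = 256 * 942 = 241152
total pixels = 241152^2 = 58154287104

58154287104 pixels


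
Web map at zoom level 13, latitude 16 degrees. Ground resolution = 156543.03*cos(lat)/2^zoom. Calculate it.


res = 156543.03 * cos(16) / 2^13 = 156543.03 * 0.9612617 / 8192 = 18.37 m/pixel

18.37 m/pixel


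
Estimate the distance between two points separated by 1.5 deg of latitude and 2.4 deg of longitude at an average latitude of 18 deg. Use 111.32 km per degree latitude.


dlat_km = 1.5 * 111.32 = 166.98
dlon_km = 2.4 * 111.32 * cos(18) ≈ 254.092
dist = sqrt(166.98^2 + 254.092^2) ≈ 304.0 km

304.0 km


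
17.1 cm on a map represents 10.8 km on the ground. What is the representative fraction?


ground = 10.8 km = 1080000 cm; RF denominator = ground / map = 1080000 / 17.1 ≈ 63158; RF = 1:63158

1:63158


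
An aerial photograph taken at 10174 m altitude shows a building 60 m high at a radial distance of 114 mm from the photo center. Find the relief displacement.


d = h * r / H = 60 * 114 / 10174 = 0.67 mm

0.67 mm


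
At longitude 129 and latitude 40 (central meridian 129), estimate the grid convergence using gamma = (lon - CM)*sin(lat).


gamma = (129 - 129) * sin(40) = 0 * 0.642788 = 0.0 degrees

0.0 degrees


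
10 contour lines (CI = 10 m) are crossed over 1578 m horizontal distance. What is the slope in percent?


elevation change = 10 * 10 = 100 m
slope = 100 / 1578 * 100 = 6.3%

6.3%


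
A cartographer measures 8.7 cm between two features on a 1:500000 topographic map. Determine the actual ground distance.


ground = 8.7 cm * 500000 / 100 = 43500.0 m = 43.5 km

43.5 km


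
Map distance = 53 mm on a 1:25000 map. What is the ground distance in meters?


ground = 53 mm * 25000 / 1000 = 1325.0 m

1325.0 m


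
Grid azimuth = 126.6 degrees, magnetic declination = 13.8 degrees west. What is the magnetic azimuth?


magnetic azimuth = grid azimuth - declination (east +ve)
mag_az = 126.6 - -13.8 = 140.4 degrees

140.4 degrees


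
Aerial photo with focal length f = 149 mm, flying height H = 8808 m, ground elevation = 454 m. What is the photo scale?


scale = f / (H - h) = 149 mm / 8354 m = 149 / 8354000 = 1:56067

1:56067


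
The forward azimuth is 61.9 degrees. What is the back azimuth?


back azimuth = (61.9 + 180) mod 360 = 241.9 degrees

241.9 degrees


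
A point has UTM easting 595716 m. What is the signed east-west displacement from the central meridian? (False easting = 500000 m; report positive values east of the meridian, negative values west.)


displacement = 595716 - 500000 = 95716 m

95716 m


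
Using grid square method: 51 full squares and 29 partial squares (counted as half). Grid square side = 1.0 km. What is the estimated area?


effective squares = 51 + 29 * 0.5 = 65.5
area = 65.5 * 1.0 = 65.5 km^2

65.5 km^2


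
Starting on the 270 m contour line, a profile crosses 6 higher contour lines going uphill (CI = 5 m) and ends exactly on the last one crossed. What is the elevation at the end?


elevation = 270 + 6 * 5 = 300 m

300 m


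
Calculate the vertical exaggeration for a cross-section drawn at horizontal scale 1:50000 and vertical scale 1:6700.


VE = horizontal_scale / vertical_scale = 50000 / 6700 ≈ 7.5

7.5x


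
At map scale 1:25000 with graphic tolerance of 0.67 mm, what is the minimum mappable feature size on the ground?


ground = 0.67 mm * 25000 / 1000 = 16.75 m

16.75 m


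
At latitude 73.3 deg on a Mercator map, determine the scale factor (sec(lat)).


SF = 1 / cos(73.3) = 1 / 0.287361 = 3.48

3.48


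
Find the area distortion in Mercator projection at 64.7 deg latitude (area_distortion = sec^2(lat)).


area_distortion = 1/cos^2(64.7) = 5.475

5.475


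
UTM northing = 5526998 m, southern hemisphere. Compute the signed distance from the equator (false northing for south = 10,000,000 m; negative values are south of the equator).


For southern: actual = 5526998 - 10000000 = -4473002 m

-4473002 m


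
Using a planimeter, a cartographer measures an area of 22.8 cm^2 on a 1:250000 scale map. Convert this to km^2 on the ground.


ground_area = 22.8 * (250000/100)^2 = 142500000.0 m^2 = 142.5 km^2

142.5 km^2


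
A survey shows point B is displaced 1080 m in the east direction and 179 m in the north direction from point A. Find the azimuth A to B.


az = atan2(1080, 179) = 80.6 deg
adjusted to 0-360: 80.6 degrees

80.6 degrees


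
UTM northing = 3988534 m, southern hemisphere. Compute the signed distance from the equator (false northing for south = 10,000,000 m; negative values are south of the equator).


For southern: actual = 3988534 - 10000000 = -6011466 m

-6011466 m


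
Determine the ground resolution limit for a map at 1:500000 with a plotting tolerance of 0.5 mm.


ground = 0.5 mm * 500000 / 1000 = 250.0 m

250.0 m


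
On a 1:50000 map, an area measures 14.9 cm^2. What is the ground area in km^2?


ground_area = 14.9 * (50000/100)^2 = 3725000.0 m^2 = 3.725 km^2

3.725 km^2


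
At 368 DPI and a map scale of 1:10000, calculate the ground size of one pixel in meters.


pixel_cm = 2.54 / 368 ≈ 0.006902 cm
ground = pixel_cm * 10000 / 100 = 2.54 * 10000 / (368 * 100) = 25400 / 36800 ≈ 0.69 m

0.69 m


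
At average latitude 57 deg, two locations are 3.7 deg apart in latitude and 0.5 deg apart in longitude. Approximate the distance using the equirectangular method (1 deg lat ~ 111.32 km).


dlat_km = 3.7 * 111.32 = 411.884
dlon_km = 0.5 * 111.32 * cos(57) ≈ 30.315
dist = sqrt(411.884^2 + 30.315^2) ≈ 413.0 km

413.0 km


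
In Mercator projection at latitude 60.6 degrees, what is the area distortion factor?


area_distortion = 1/cos^2(60.6) = 4.15

4.15


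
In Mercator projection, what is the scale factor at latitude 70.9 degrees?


SF = 1 / cos(70.9) = 1 / 0.327218 = 3.056

3.056


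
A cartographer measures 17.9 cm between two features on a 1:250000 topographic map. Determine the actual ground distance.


ground = 17.9 cm * 250000 / 100 = 44750.0 m = 44.75 km

44.75 km


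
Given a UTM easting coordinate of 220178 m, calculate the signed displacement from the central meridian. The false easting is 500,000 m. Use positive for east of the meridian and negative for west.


displacement = 220178 - 500000 = -279822 m

-279822 m


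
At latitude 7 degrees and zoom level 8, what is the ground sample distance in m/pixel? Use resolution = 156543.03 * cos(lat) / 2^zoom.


res = 156543.03 * cos(7) / 2^8 = 156543.03 * 0.99254615 / 256 = 606.94 m/pixel

606.94 m/pixel


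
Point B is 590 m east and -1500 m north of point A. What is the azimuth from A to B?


az = atan2(590, -1500) = 158.5 deg
adjusted to 0-360: 158.5 degrees

158.5 degrees


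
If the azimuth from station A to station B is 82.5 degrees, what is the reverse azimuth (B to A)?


back azimuth = (82.5 + 180) mod 360 = 262.5 degrees

262.5 degrees


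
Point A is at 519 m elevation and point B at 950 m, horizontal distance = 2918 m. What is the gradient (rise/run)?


gradient = (950 - 519) / 2918 = 431 / 2918 = 0.1477

0.1477


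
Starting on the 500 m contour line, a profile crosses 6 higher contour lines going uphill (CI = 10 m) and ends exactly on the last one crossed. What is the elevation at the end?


elevation = 500 + 6 * 10 = 560 m

560 m


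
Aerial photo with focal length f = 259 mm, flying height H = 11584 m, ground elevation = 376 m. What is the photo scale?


scale = f / (H - h) = 259 mm / 11208 m = 259 / 11208000 = 1:43274

1:43274


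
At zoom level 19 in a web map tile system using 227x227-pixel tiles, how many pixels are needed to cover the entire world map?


tiles per axis = 2^19 = 524288
total tiles = 524288^2 = 274877906944
pixels per axis = 524288 * 227 = 119013376
total pixels = 119013376^2 = 14164183666917376

14164183666917376 pixels


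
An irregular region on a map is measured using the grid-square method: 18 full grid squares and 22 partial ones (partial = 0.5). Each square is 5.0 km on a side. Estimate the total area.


effective squares = 18 + 22 * 0.5 = 29.0
area = 29.0 * 25.0 = 725.0 km^2

725.0 km^2


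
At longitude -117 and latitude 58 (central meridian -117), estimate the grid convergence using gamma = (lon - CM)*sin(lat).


gamma = (-117 - -117) * sin(58) = 0 * 0.848048 = 0.0 degrees

0.0 degrees


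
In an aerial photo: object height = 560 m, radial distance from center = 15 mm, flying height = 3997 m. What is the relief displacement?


d = h * r / H = 560 * 15 / 3997 = 2.1 mm

2.1 mm


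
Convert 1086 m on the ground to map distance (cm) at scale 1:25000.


map_cm = 1086 * 100 / 25000 = 4.344 cm ≈ 4.34 cm

4.34 cm


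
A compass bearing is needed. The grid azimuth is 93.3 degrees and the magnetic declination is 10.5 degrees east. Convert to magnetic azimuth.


magnetic azimuth = grid azimuth - declination (east +ve)
mag_az = 93.3 - 10.5 = 82.8 degrees

82.8 degrees


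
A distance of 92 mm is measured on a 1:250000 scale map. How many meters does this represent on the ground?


ground = 92 mm * 250000 / 1000 = 23000.0 m

23000.0 m


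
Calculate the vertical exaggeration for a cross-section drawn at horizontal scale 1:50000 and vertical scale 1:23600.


VE = horizontal_scale / vertical_scale = 50000 / 23600 ≈ 2.1

2.1x


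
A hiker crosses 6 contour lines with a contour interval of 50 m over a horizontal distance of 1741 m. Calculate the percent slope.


elevation change = 6 * 50 = 300 m
slope = 300 / 1741 * 100 = 17.2%

17.2%


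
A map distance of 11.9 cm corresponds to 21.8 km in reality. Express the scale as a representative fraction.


ground = 21.8 km = 2180000 cm; RF denominator = ground / map = 2180000 / 11.9 ≈ 183193; RF = 1:183193

1:183193


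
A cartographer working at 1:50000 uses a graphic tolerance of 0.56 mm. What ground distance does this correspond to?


ground = 0.56 mm * 50000 / 1000 = 28.0 m

28.0 m


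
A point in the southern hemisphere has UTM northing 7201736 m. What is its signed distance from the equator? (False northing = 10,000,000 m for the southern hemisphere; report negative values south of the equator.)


For southern: actual = 7201736 - 10000000 = -2798264 m

-2798264 m


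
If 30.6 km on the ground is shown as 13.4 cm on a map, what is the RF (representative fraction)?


ground = 30.6 km = 3060000 cm; RF denominator = ground / map = 3060000 / 13.4 ≈ 228358; RF = 1:228358

1:228358


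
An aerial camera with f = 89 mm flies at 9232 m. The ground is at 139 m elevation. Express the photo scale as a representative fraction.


scale = f / (H - h) = 89 mm / 9093 m = 89 / 9093000 = 1:102169

1:102169


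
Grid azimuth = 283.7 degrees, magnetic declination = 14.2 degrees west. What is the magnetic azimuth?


magnetic azimuth = grid azimuth - declination (east +ve)
mag_az = 283.7 - -14.2 = 297.9 degrees

297.9 degrees


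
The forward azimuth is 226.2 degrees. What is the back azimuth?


back azimuth = (226.2 + 180) mod 360 = 46.2 degrees

46.2 degrees


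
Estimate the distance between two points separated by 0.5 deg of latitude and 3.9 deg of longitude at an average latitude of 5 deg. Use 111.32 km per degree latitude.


dlat_km = 0.5 * 111.32 = 55.66
dlon_km = 3.9 * 111.32 * cos(5) ≈ 432.496
dist = sqrt(55.66^2 + 432.496^2) ≈ 436.1 km

436.1 km


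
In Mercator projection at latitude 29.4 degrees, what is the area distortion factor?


area_distortion = 1/cos^2(29.4) = 1.317

1.317


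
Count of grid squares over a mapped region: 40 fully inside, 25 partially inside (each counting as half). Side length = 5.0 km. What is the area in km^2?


effective squares = 40 + 25 * 0.5 = 52.5
area = 52.5 * 25.0 = 1312.5 km^2

1312.5 km^2


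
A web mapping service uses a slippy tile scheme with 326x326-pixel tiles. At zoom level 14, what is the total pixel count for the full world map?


tiles per axis = 2^14 = 16384
total tiles = 16384^2 = 268435456
pixels per axis = 16384 * 326 = 5341184
total pixels = 5341184^2 = 28528246521856

28528246521856 pixels


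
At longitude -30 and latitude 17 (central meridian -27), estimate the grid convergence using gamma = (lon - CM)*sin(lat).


gamma = (-30 - -27) * sin(17) = -3 * 0.292372 = -0.877 degrees

-0.877 degrees


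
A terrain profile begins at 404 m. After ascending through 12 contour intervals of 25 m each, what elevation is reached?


elevation = 404 + 12 * 25 = 704 m

704 m


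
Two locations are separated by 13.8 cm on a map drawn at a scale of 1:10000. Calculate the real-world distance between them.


ground = 13.8 cm * 10000 / 100 = 1380.0 m = 1.38 km

1.38 km


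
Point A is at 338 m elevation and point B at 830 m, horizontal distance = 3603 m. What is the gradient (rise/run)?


gradient = (830 - 338) / 3603 = 492 / 3603 = 0.1366

0.1366


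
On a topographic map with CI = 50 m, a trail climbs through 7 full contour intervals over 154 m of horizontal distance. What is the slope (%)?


elevation change = 7 * 50 = 350 m
slope = 350 / 154 * 100 = 227.3%

227.3%


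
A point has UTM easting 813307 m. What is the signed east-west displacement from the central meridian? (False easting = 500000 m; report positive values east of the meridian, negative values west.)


displacement = 813307 - 500000 = 313307 m

313307 m


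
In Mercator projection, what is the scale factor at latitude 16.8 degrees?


SF = 1 / cos(16.8) = 1 / 0.957319 = 1.045

1.045


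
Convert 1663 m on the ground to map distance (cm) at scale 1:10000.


map_cm = 1663 * 100 / 10000 = 16.63 cm

16.63 cm


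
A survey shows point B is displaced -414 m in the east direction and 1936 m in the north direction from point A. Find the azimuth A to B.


az = atan2(-414, 1936) = -12.1 deg
adjusted to 0-360: 347.9 degrees

347.9 degrees


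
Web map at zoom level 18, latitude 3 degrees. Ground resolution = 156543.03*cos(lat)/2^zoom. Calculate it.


res = 156543.03 * cos(3) / 2^18 = 156543.03 * 0.99862953 / 262144 = 0.6 m/pixel

0.6 m/pixel


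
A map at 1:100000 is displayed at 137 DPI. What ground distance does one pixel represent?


pixel_cm = 2.54 / 137 ≈ 0.01854 cm
ground = pixel_cm * 100000 / 100 = 2.54 * 100000 / (137 * 100) = 254000 / 13700 ≈ 18.54 m

18.54 m


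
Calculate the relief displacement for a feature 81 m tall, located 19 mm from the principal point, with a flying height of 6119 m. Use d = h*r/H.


d = h * r / H = 81 * 19 / 6119 = 0.25 mm

0.25 mm


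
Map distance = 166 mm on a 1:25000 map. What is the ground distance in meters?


ground = 166 mm * 25000 / 1000 = 4150.0 m

4150.0 m


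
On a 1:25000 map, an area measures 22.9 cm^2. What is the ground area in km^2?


ground_area = 22.9 * (25000/100)^2 = 1431250.0 m^2 = 1.43125 km^2 ≈ 1.431 km^2

1.431 km^2


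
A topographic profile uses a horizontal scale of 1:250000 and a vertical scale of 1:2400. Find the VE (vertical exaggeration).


VE = horizontal_scale / vertical_scale = 250000 / 2400 ≈ 104.2

104.2x


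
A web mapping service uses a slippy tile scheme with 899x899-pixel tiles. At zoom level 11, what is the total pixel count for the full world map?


tiles per axis = 2^11 = 2048
total tiles = 2048^2 = 4194304
pixels per axis = 2048 * 899 = 1841152
total pixels = 1841152^2 = 3389840687104

3389840687104 pixels


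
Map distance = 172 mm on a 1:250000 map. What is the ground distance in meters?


ground = 172 mm * 250000 / 1000 = 43000.0 m

43000.0 m


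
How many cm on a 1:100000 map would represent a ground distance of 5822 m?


map_cm = 5822 * 100 / 100000 = 5.822 cm ≈ 5.82 cm

5.82 cm


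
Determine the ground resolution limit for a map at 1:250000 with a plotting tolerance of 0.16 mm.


ground = 0.16 mm * 250000 / 1000 = 40.0 m

40.0 m


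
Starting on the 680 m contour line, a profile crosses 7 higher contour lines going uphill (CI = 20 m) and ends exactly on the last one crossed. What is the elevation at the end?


elevation = 680 + 7 * 20 = 820 m

820 m


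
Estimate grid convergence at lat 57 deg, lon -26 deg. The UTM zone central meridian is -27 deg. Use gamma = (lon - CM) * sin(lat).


gamma = (-26 - -27) * sin(57) = 1 * 0.838671 = 0.839 degrees

0.839 degrees


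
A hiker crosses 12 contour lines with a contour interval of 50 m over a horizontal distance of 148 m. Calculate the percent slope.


elevation change = 12 * 50 = 600 m
slope = 600 / 148 * 100 = 405.4%

405.4%


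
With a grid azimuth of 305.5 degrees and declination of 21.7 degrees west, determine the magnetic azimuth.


magnetic azimuth = grid azimuth - declination (east +ve)
mag_az = 305.5 - -21.7 = 327.2 degrees

327.2 degrees


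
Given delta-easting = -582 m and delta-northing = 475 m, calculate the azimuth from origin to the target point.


az = atan2(-582, 475) = -50.8 deg
adjusted to 0-360: 309.2 degrees

309.2 degrees


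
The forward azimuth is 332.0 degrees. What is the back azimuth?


back azimuth = (332.0 + 180) mod 360 = 152.0 degrees

152.0 degrees


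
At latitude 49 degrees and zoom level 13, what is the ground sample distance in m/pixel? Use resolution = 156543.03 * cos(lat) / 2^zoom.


res = 156543.03 * cos(49) / 2^13 = 156543.03 * 0.65605903 / 8192 = 12.54 m/pixel

12.54 m/pixel


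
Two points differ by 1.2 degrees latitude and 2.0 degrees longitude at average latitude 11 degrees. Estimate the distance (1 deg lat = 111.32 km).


dlat_km = 1.2 * 111.32 = 133.584
dlon_km = 2.0 * 111.32 * cos(11) ≈ 218.549
dist = sqrt(133.584^2 + 218.549^2) ≈ 256.1 km

256.1 km


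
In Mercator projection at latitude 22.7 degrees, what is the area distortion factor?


area_distortion = 1/cos^2(22.7) = 1.175

1.175


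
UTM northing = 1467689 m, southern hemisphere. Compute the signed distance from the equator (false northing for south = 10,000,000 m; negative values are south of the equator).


For southern: actual = 1467689 - 10000000 = -8532311 m

-8532311 m


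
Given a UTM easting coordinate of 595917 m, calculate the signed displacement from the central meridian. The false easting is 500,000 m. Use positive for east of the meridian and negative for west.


displacement = 595917 - 500000 = 95917 m

95917 m


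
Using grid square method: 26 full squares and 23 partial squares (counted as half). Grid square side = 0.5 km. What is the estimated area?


effective squares = 26 + 23 * 0.5 = 37.5
area = 37.5 * 0.25 = 9.375 km^2

9.375 km^2


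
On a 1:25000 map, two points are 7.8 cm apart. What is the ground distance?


ground = 7.8 cm * 25000 / 100 = 1950.0 m = 1.95 km

1.95 km


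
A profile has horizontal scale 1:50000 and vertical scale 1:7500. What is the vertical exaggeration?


VE = horizontal_scale / vertical_scale = 50000 / 7500 ≈ 6.7

6.7x


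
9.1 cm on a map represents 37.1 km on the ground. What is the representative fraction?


ground = 37.1 km = 3710000 cm; RF denominator = ground / map = 3710000 / 9.1 ≈ 407692; RF = 1:407692

1:407692


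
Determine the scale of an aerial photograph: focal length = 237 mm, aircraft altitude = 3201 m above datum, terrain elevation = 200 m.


scale = f / (H - h) = 237 mm / 3001 m = 237 / 3001000 = 1:12662

1:12662


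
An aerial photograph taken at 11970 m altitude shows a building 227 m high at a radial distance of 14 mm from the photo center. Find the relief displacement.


d = h * r / H = 227 * 14 / 11970 = 0.27 mm

0.27 mm


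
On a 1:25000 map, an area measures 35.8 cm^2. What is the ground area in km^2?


ground_area = 35.8 * (25000/100)^2 = 2237500.0 m^2 = 2.2375 km^2 ≈ 2.238 km^2

2.238 km^2


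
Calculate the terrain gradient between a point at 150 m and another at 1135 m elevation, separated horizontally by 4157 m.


gradient = (1135 - 150) / 4157 = 985 / 4157 = 0.2369

0.2369


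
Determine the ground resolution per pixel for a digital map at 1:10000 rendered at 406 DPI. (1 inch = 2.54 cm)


pixel_cm = 2.54 / 406 ≈ 0.006256 cm
ground = pixel_cm * 10000 / 100 = 2.54 * 10000 / (406 * 100) = 25400 / 40600 ≈ 0.63 m

0.63 m


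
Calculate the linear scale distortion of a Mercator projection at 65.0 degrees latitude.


SF = 1 / cos(65.0) = 1 / 0.422618 = 2.366

2.366


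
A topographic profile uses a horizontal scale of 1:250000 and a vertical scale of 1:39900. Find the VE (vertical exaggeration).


VE = horizontal_scale / vertical_scale = 250000 / 39900 ≈ 6.3

6.3x


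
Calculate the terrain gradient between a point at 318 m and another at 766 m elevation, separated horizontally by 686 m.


gradient = (766 - 318) / 686 = 448 / 686 = 0.6531

0.6531


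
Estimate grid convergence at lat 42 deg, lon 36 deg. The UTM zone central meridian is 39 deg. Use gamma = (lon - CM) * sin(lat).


gamma = (36 - 39) * sin(42) = -3 * 0.669131 = -2.007 degrees

-2.007 degrees


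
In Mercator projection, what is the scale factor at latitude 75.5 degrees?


SF = 1 / cos(75.5) = 1 / 0.25038 = 3.994

3.994


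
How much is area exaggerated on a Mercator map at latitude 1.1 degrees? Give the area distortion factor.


area_distortion = 1/cos^2(1.1) = 1.0

1.0


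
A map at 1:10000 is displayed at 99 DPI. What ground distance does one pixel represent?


pixel_cm = 2.54 / 99 ≈ 0.025657 cm
ground = pixel_cm * 10000 / 100 = 2.54 * 10000 / (99 * 100) = 25400 / 9900 ≈ 2.57 m

2.57 m


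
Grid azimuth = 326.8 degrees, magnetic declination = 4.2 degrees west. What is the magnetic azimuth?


magnetic azimuth = grid azimuth - declination (east +ve)
mag_az = 326.8 - -4.2 = 331.0 degrees

331.0 degrees


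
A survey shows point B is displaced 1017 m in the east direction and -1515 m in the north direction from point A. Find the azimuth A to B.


az = atan2(1017, -1515) = 146.1 deg
adjusted to 0-360: 146.1 degrees

146.1 degrees


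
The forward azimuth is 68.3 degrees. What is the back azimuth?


back azimuth = (68.3 + 180) mod 360 = 248.3 degrees

248.3 degrees


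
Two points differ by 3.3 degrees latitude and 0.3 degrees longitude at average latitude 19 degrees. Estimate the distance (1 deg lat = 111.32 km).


dlat_km = 3.3 * 111.32 = 367.356
dlon_km = 0.3 * 111.32 * cos(19) ≈ 31.577
dist = sqrt(367.356^2 + 31.577^2) ≈ 368.7 km

368.7 km


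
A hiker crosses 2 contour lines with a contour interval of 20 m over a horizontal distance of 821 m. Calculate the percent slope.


elevation change = 2 * 20 = 40 m
slope = 40 / 821 * 100 = 4.9%

4.9%


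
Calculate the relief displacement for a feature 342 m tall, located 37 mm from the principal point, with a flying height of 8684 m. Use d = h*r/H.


d = h * r / H = 342 * 37 / 8684 = 1.46 mm

1.46 mm


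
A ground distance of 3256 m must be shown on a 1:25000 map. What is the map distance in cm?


map_cm = 3256 * 100 / 25000 = 13.024 cm ≈ 13.02 cm

13.02 cm


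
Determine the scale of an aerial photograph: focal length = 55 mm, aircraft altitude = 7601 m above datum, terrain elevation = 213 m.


scale = f / (H - h) = 55 mm / 7388 m = 55 / 7388000 = 1:134327

1:134327


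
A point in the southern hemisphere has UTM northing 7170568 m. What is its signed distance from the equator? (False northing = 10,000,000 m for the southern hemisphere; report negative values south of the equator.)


For southern: actual = 7170568 - 10000000 = -2829432 m

-2829432 m


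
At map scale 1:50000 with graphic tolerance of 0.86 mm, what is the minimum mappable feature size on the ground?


ground = 0.86 mm * 50000 / 1000 = 43.0 m

43.0 m


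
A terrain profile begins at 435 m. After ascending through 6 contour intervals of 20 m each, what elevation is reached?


elevation = 435 + 6 * 20 = 555 m

555 m


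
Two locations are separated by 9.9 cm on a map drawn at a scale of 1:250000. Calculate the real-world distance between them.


ground = 9.9 cm * 250000 / 100 = 24750.0 m = 24.75 km

24.75 km


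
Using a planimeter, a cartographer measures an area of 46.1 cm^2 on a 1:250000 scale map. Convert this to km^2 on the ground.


ground_area = 46.1 * (250000/100)^2 = 288125000.0 m^2 = 288.125 km^2

288.125 km^2


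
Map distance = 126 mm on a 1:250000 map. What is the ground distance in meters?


ground = 126 mm * 250000 / 1000 = 31500.0 m

31500.0 m


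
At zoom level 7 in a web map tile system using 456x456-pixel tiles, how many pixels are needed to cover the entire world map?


tiles per axis = 2^7 = 128
total tiles = 128^2 = 16384
pixels per axis = 128 * 456 = 58368
total pixels = 58368^2 = 3406823424

3406823424 pixels


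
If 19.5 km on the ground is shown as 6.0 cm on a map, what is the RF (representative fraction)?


ground = 19.5 km = 1950000 cm; RF denominator = ground / map = 1950000 / 6.0 = 325000; RF = 1:325000

1:325000


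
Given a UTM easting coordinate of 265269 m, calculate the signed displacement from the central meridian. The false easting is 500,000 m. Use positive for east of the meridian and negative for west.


displacement = 265269 - 500000 = -234731 m

-234731 m


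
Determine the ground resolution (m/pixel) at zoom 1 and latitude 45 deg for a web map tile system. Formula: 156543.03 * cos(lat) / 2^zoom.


res = 156543.03 * cos(45) / 2^1 = 156543.03 * 0.70710678 / 2 = 55346.32 m/pixel

55346.32 m/pixel


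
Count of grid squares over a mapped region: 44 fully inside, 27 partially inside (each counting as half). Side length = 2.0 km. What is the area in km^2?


effective squares = 44 + 27 * 0.5 = 57.5
area = 57.5 * 4.0 = 230.0 km^2

230.0 km^2


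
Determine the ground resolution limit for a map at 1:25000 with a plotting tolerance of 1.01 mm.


ground = 1.01 mm * 25000 / 1000 = 25.25 m

25.25 m


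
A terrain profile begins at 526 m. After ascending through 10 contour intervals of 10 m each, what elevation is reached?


elevation = 526 + 10 * 10 = 626 m

626 m


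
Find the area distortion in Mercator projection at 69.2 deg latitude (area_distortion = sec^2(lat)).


area_distortion = 1/cos^2(69.2) = 7.93

7.93


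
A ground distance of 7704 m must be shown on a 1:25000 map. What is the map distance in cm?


map_cm = 7704 * 100 / 25000 = 30.816 cm ≈ 30.82 cm

30.82 cm


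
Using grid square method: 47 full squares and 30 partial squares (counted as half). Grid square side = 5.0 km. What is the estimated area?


effective squares = 47 + 30 * 0.5 = 62.0
area = 62.0 * 25.0 = 1550.0 km^2

1550.0 km^2


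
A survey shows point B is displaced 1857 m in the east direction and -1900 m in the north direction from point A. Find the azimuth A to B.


az = atan2(1857, -1900) = 135.7 deg
adjusted to 0-360: 135.7 degrees

135.7 degrees


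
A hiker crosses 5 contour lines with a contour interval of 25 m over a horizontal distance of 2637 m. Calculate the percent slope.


elevation change = 5 * 25 = 125 m
slope = 125 / 2637 * 100 = 4.7%

4.7%


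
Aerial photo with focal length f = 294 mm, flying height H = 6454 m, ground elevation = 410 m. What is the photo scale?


scale = f / (H - h) = 294 mm / 6044 m = 294 / 6044000 = 1:20558

1:20558


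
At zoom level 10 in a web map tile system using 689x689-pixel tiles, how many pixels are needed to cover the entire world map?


tiles per axis = 2^10 = 1024
total tiles = 1024^2 = 1048576
pixels per axis = 1024 * 689 = 705536
total pixels = 705536^2 = 497781047296

497781047296 pixels


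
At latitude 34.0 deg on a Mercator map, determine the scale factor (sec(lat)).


SF = 1 / cos(34.0) = 1 / 0.829038 = 1.206

1.206


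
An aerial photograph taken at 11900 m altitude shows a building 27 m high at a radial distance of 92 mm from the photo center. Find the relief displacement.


d = h * r / H = 27 * 92 / 11900 = 0.21 mm

0.21 mm


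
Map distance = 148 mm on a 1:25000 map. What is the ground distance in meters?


ground = 148 mm * 25000 / 1000 = 3700.0 m

3700.0 m


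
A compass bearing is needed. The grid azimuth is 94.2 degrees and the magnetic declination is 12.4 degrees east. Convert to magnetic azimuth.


magnetic azimuth = grid azimuth - declination (east +ve)
mag_az = 94.2 - 12.4 = 81.8 degrees

81.8 degrees


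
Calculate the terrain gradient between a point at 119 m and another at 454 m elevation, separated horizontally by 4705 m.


gradient = (454 - 119) / 4705 = 335 / 4705 = 0.0712

0.0712


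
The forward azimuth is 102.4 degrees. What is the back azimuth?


back azimuth = (102.4 + 180) mod 360 = 282.4 degrees

282.4 degrees


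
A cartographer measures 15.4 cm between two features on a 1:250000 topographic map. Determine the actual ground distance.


ground = 15.4 cm * 250000 / 100 = 38500.0 m = 38.5 km

38.5 km


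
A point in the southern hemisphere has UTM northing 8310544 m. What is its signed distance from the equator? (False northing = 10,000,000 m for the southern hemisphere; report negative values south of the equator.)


For southern: actual = 8310544 - 10000000 = -1689456 m

-1689456 m


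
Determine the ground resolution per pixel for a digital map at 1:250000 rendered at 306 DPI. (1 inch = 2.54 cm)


pixel_cm = 2.54 / 306 ≈ 0.008301 cm
ground = pixel_cm * 250000 / 100 = 2.54 * 250000 / (306 * 100) = 635000 / 30600 ≈ 20.75 m

20.75 m


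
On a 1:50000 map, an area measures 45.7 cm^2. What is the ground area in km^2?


ground_area = 45.7 * (50000/100)^2 = 11425000.0 m^2 = 11.425 km^2

11.425 km^2


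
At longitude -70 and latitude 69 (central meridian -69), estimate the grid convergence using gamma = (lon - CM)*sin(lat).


gamma = (-70 - -69) * sin(69) = -1 * 0.93358 = -0.934 degrees

-0.934 degrees


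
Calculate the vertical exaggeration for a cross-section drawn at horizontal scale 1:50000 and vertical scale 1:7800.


VE = horizontal_scale / vertical_scale = 50000 / 7800 ≈ 6.4

6.4x


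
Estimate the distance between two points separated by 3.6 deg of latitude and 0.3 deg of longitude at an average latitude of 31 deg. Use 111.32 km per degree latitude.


dlat_km = 3.6 * 111.32 = 400.752
dlon_km = 0.3 * 111.32 * cos(31) ≈ 28.626
dist = sqrt(400.752^2 + 28.626^2) ≈ 401.8 km

401.8 km


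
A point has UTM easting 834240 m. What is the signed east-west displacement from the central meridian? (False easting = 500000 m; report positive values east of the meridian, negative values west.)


displacement = 834240 - 500000 = 334240 m

334240 m


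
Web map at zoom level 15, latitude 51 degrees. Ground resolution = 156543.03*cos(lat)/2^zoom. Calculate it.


res = 156543.03 * cos(51) / 2^15 = 156543.03 * 0.62932039 / 32768 = 3.01 m/pixel

3.01 m/pixel


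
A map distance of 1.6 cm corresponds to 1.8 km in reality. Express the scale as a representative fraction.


ground = 1.8 km = 180000 cm; RF denominator = ground / map = 180000 / 1.6 = 112500; RF = 1:112500

1:112500


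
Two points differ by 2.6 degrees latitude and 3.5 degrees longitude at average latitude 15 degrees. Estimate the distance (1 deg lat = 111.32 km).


dlat_km = 2.6 * 111.32 = 289.432
dlon_km = 3.5 * 111.32 * cos(15) ≈ 376.344
dist = sqrt(289.432^2 + 376.344^2) ≈ 474.8 km

474.8 km


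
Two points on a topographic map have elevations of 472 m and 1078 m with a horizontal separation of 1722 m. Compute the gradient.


gradient = (1078 - 472) / 1722 = 606 / 1722 = 0.3519

0.3519


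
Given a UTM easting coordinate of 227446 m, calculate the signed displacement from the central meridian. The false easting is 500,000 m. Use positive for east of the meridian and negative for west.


displacement = 227446 - 500000 = -272554 m

-272554 m


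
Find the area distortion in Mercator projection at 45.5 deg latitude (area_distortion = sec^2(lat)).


area_distortion = 1/cos^2(45.5) = 2.036

2.036


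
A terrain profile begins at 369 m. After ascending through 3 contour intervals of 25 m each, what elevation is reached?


elevation = 369 + 3 * 25 = 444 m

444 m


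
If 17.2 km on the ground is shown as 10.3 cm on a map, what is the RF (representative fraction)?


ground = 17.2 km = 1720000 cm; RF denominator = ground / map = 1720000 / 10.3 ≈ 166990; RF = 1:166990

1:166990


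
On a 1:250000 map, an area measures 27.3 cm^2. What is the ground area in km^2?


ground_area = 27.3 * (250000/100)^2 = 170625000.0 m^2 = 170.625 km^2

170.625 km^2


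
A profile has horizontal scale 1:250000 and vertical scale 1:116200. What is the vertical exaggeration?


VE = horizontal_scale / vertical_scale = 250000 / 116200 ≈ 2.2

2.2x


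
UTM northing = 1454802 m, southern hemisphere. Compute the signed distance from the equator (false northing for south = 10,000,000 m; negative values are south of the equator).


For southern: actual = 1454802 - 10000000 = -8545198 m

-8545198 m


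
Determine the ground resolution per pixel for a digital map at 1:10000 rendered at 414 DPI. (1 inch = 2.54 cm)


pixel_cm = 2.54 / 414 ≈ 0.006135 cm
ground = pixel_cm * 10000 / 100 = 2.54 * 10000 / (414 * 100) = 25400 / 41400 ≈ 0.61 m

0.61 m


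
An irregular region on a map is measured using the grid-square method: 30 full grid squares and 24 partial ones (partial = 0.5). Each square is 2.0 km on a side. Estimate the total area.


effective squares = 30 + 24 * 0.5 = 42.0
area = 42.0 * 4.0 = 168.0 km^2

168.0 km^2


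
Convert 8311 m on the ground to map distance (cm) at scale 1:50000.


map_cm = 8311 * 100 / 50000 = 16.622 cm ≈ 16.62 cm

16.62 cm


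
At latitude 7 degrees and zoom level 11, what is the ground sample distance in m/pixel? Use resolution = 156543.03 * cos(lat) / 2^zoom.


res = 156543.03 * cos(7) / 2^11 = 156543.03 * 0.99254615 / 2048 = 75.87 m/pixel

75.87 m/pixel


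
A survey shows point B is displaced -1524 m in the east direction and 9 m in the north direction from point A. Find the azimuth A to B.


az = atan2(-1524, 9) = -89.7 deg
adjusted to 0-360: 270.3 degrees

270.3 degrees


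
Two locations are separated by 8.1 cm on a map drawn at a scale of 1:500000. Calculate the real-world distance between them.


ground = 8.1 cm * 500000 / 100 = 40500.0 m = 40.5 km

40.5 km


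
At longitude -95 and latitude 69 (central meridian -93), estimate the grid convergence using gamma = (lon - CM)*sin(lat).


gamma = (-95 - -93) * sin(69) = -2 * 0.93358 = -1.867 degrees

-1.867 degrees


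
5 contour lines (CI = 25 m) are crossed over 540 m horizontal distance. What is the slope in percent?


elevation change = 5 * 25 = 125 m
slope = 125 / 540 * 100 = 23.1%

23.1%


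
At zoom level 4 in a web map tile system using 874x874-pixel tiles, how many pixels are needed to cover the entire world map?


tiles per axis = 2^4 = 16
total tiles = 16^2 = 256
pixels per axis = 16 * 874 = 13984
total pixels = 13984^2 = 195552256

195552256 pixels


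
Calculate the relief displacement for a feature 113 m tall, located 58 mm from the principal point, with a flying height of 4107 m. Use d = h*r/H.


d = h * r / H = 113 * 58 / 4107 = 1.6 mm

1.6 mm


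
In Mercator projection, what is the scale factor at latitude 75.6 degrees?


SF = 1 / cos(75.6) = 1 / 0.24869 = 4.021

4.021


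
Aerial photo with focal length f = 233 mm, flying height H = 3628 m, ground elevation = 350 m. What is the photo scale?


scale = f / (H - h) = 233 mm / 3278 m = 233 / 3278000 = 1:14069

1:14069


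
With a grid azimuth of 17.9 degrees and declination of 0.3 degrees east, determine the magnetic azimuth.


magnetic azimuth = grid azimuth - declination (east +ve)
mag_az = 17.9 - 0.3 = 17.6 degrees

17.6 degrees


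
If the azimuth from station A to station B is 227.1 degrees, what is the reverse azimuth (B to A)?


back azimuth = (227.1 + 180) mod 360 = 47.1 degrees

47.1 degrees


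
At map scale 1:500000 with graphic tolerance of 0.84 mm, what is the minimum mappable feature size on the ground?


ground = 0.84 mm * 500000 / 1000 = 420.0 m

420.0 m


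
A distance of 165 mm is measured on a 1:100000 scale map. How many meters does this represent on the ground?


ground = 165 mm * 100000 / 1000 = 16500.0 m

16500.0 m


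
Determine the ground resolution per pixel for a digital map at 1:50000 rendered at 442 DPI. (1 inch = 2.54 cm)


pixel_cm = 2.54 / 442 ≈ 0.005747 cm
ground = pixel_cm * 50000 / 100 = 2.54 * 50000 / (442 * 100) = 127000 / 44200 ≈ 2.87 m

2.87 m


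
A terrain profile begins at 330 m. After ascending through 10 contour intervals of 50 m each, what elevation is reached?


elevation = 330 + 10 * 50 = 830 m

830 m


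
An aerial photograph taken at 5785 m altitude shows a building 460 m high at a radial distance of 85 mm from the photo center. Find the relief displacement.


d = h * r / H = 460 * 85 / 5785 = 6.76 mm

6.76 mm


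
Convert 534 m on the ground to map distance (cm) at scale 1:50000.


map_cm = 534 * 100 / 50000 = 1.068 cm ≈ 1.07 cm

1.07 cm


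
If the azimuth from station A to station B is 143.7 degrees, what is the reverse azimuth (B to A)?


back azimuth = (143.7 + 180) mod 360 = 323.7 degrees

323.7 degrees


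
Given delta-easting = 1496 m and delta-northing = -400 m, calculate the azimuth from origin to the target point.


az = atan2(1496, -400) = 105.0 deg
adjusted to 0-360: 105.0 degrees

105.0 degrees


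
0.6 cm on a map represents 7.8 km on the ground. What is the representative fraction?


ground = 7.8 km = 780000 cm; RF denominator = ground / map = 780000 / 0.6 = 1300000; RF = 1:1300000

1:1300000


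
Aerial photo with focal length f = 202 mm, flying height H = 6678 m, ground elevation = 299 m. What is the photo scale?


scale = f / (H - h) = 202 mm / 6379 m = 202 / 6379000 = 1:31579

1:31579
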